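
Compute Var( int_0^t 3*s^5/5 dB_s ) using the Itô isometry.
Var = 9*t^11/275

The Itô integral of a deterministic integrand f(s) has mean 0 because each increment f(s) * (B_{s+ds} - B_s) has mean 0. By the Itô isometry:
  Var( int_0^t f(s) dB_s ) = E[ (int_0^t f(s) dB_s)^2 ] = int_0^t f(s)^2 ds.
Here f(s) = 3*s^5/5, so f(s)^2 = 9*s^10/25. Integrate:
  int_0^t (9*s^10/25) ds = 9*t^11/275.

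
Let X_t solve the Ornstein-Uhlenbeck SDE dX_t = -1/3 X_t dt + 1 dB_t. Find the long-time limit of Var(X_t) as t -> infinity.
lim Var(X_t) = 3/2

The OU SDE dX = -theta X dt + sigma dB admits the integrating factor exp(theta t): d(exp(theta t) X_t) = sigma exp(theta t) dB_t. Integrating from 0 to t gives X_t = x_0 * exp(-theta t) + sigma * int_0^t exp(-theta (t-s)) dB_s for any initial x_0. The Itô integral has variance (by the Itô isometry) sigma^2 * int_0^t exp(-2 theta (t - s)) ds = sigma^2 * (1 - exp(-2 theta t)) / (2 theta), independent of x_0.
With theta = 1/3, sigma = 1:
  Var(X_t) = (1)^2 * (1 - exp(-2*1/3 t)) / (2 * 1/3) = 3/2 - 3*exp(-2*t/3)/2.
As t -> infinity, exp(-2*1/3 t) -> 0, so the stationary variance is sigma^2 / (2 theta) = 3/2.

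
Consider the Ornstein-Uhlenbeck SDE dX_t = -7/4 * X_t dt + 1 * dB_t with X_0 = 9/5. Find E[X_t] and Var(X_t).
E[X_t] = 9*exp(-7*t/4)/5; Var(X_t) = 2/7 - 2*exp(-7*t/2)/7

The OU SDE dX = -theta X dt + sigma dB admits the integrating factor exp(theta t): d(exp(theta t) X_t) = sigma exp(theta t) dB_t. Integrating from 0 to t:
  X_t = x_0 * exp(-theta t) + sigma * int_0^t exp(-theta (t-s)) dB_s.
The Itô integral has mean 0 and (by the Itô isometry) variance sigma^2 * int_0^t exp(-2 theta (t - s)) ds = sigma^2 * (1 - exp(-2 theta t)) / (2 theta).
With theta = 7/4, sigma = 1, x_0 = 9/5:
  E[X_t] = 9/5 * exp(-7/4 t) = 9*exp(-7*t/4)/5
  Var(X_t) = (1)^2 * (1 - exp(-2*7/4 t)) / (2 * 7/4) = 2/7 - 2*exp(-7*t/2)/7.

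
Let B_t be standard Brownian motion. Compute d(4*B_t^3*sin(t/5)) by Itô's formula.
d(4*B_t^3*sin(t/5)) = (4*B_t*(B_t^2*cos(t/5) + 15*sin(t/5))/5) dt + (12*B_t^2*sin(t/5)) dB_t

Itô's formula for f(t, x): d f(t, B_t) = (f_t + (1/2) f_xx) dt + f_x dB_t. Compute partials of f(t, x) = 4*x^3*sin(t/5):
  f_t(t,x)  = 4*x^3*cos(t/5)/5
  f_x(t,x)  = 12*x^2*sin(t/5)
  f_xx(t,x) = 24*x*sin(t/5)
Assemble drift = f_t + (1/2) f_xx = 4*x*(x^2*cos(t/5) + 15*sin(t/5))/5 and diffusion = f_x = 12*x^2*sin(t/5). Substituting x = B_t:
  d(4*B_t^3*sin(t/5)) = (4*B_t*(B_t^2*cos(t/5) + 15*sin(t/5))/5) dt + (12*B_t^2*sin(t/5)) dB_t.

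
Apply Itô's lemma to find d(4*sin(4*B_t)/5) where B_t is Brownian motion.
d(4*sin(4*B_t)/5) = (-32*sin(4*B_t)/5) dt + (16*cos(4*B_t)/5) dB_t

Itô's formula for f(B_t) gives d f(B_t) = f'(B_t) dB_t + (1/2) f''(B_t) dt. Compute derivatives of f(x) = 4*sin(4*x)/5:
  f'(x)  = 16*cos(4*x)/5
  f''(x) = -64*sin(4*x)/5
Substitute x = B_t and multiply the f'' term by 1/2:
  drift     = (1/2) * (-64*sin(4*x)/5) evaluated at B_t = -32*sin(4*B_t)/5
  diffusion = (16*cos(4*x)/5) evaluated at B_t = 16*cos(4*B_t)/5
Therefore d(4*sin(4*B_t)/5) = (-32*sin(4*B_t)/5) dt + (16*cos(4*B_t)/5) dB_t.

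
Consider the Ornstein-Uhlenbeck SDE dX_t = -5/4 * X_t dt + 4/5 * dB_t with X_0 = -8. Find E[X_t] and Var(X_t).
E[X_t] = -8*exp(-5*t/4); Var(X_t) = 32/125 - 32*exp(-5*t/2)/125

The OU SDE dX = -theta X dt + sigma dB admits the integrating factor exp(theta t): d(exp(theta t) X_t) = sigma exp(theta t) dB_t. Integrating from 0 to t:
  X_t = x_0 * exp(-theta t) + sigma * int_0^t exp(-theta (t-s)) dB_s.
The Itô integral has mean 0 and (by the Itô isometry) variance sigma^2 * int_0^t exp(-2 theta (t - s)) ds = sigma^2 * (1 - exp(-2 theta t)) / (2 theta).
With theta = 5/4, sigma = 4/5, x_0 = -8:
  E[X_t] = -8 * exp(-5/4 t) = -8*exp(-5*t/4)
  Var(X_t) = (4/5)^2 * (1 - exp(-2*5/4 t)) / (2 * 5/4) = 32/125 - 32*exp(-5*t/2)/125.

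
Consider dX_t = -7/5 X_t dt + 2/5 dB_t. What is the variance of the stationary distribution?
lim Var(X_t) = 2/35

The OU SDE dX = -theta X dt + sigma dB admits the integrating factor exp(theta t): d(exp(theta t) X_t) = sigma exp(theta t) dB_t. Integrating from 0 to t gives X_t = x_0 * exp(-theta t) + sigma * int_0^t exp(-theta (t-s)) dB_s for any initial x_0. The Itô integral has variance (by the Itô isometry) sigma^2 * int_0^t exp(-2 theta (t - s)) ds = sigma^2 * (1 - exp(-2 theta t)) / (2 theta), independent of x_0.
With theta = 7/5, sigma = 2/5:
  Var(X_t) = (2/5)^2 * (1 - exp(-2*7/5 t)) / (2 * 7/5) = 2/35 - 2*exp(-14*t/5)/35.
As t -> infinity, exp(-2*7/5 t) -> 0, so the stationary variance is sigma^2 / (2 theta) = 2/35.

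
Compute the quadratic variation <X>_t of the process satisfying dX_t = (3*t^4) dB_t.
<X>_t = t^9

For an Itô process dX_t = a(t) dt + b(t) dB_t, the quadratic variation is <X>_t = int_0^t b(s)^2 ds (the drift term does not contribute). Here b(s) = 3*s^4, so
  b(s)^2 = 9*s^8.
Integrating from 0 to t:
  <X>_t = int_0^t (9*s^8) ds = t^9.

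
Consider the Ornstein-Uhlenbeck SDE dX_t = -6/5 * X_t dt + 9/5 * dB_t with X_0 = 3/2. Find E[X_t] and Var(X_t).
E[X_t] = 3*exp(-6*t/5)/2; Var(X_t) = 27/20 - 27*exp(-12*t/5)/20

The OU SDE dX = -theta X dt + sigma dB admits the integrating factor exp(theta t): d(exp(theta t) X_t) = sigma exp(theta t) dB_t. Integrating from 0 to t:
  X_t = x_0 * exp(-theta t) + sigma * int_0^t exp(-theta (t-s)) dB_s.
The Itô integral has mean 0 and (by the Itô isometry) variance sigma^2 * int_0^t exp(-2 theta (t - s)) ds = sigma^2 * (1 - exp(-2 theta t)) / (2 theta).
With theta = 6/5, sigma = 9/5, x_0 = 3/2:
  E[X_t] = 3/2 * exp(-6/5 t) = 3*exp(-6*t/5)/2
  Var(X_t) = (9/5)^2 * (1 - exp(-2*6/5 t)) / (2 * 6/5) = 27/20 - 27*exp(-12*t/5)/20.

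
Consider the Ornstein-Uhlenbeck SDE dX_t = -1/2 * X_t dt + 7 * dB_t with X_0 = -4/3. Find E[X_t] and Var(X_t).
E[X_t] = -4*exp(-t/2)/3; Var(X_t) = 49 - 49*exp(-t)

The OU SDE dX = -theta X dt + sigma dB admits the integrating factor exp(theta t): d(exp(theta t) X_t) = sigma exp(theta t) dB_t. Integrating from 0 to t:
  X_t = x_0 * exp(-theta t) + sigma * int_0^t exp(-theta (t-s)) dB_s.
The Itô integral has mean 0 and (by the Itô isometry) variance sigma^2 * int_0^t exp(-2 theta (t - s)) ds = sigma^2 * (1 - exp(-2 theta t)) / (2 theta).
With theta = 1/2, sigma = 7, x_0 = -4/3:
  E[X_t] = -4/3 * exp(-1/2 t) = -4*exp(-t/2)/3
  Var(X_t) = (7)^2 * (1 - exp(-2*1/2 t)) / (2 * 1/2) = 49 - 49*exp(-t).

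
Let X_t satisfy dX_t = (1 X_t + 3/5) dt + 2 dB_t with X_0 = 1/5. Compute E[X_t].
E[X_t] = 4*exp(t)/5 - 3/5

Taking expectations and using E[dB_t] = 0, the mean m(t) = E[X_t] satisfies the ODE m'(t) = a m(t) + b with m(0) = x_0. With a = 1, b = 3/5, x_0 = 1/5, the solution is
  m(t) = x_0 * exp(a t) + (b/a) * (exp(a t) - 1)
       = (1/5) * exp(1 t) + ((3/5)/1) * (exp(1 t) - 1)
       = 4*exp(t)/5 - 3/5.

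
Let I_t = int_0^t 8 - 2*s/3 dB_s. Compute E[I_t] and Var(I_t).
E[I_t] = 0; Var(I_t) = 4*t*(t^2 - 36*t + 432)/27

The Itô integral of a deterministic integrand f(s) has mean 0 because each increment f(s) * (B_{s+ds} - B_s) has mean 0. By the Itô isometry:
  Var( int_0^t f(s) dB_s ) = E[ (int_0^t f(s) dB_s)^2 ] = int_0^t f(s)^2 ds.
Here f(s) = 8 - 2*s/3, so f(s)^2 = 4*(s - 12)^2/9. Integrate:
  int_0^t (4*(s - 12)^2/9) ds = 4*t*(t^2 - 36*t + 432)/27.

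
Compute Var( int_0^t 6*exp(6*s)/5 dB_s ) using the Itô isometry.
Var = 3*exp(12*t)/25 - 3/25

The Itô integral of a deterministic integrand f(s) has mean 0 because each increment f(s) * (B_{s+ds} - B_s) has mean 0. By the Itô isometry:
  Var( int_0^t f(s) dB_s ) = E[ (int_0^t f(s) dB_s)^2 ] = int_0^t f(s)^2 ds.
Here f(s) = 6*exp(6*s)/5, so f(s)^2 = 36*exp(12*s)/25. Integrate:
  int_0^t (36*exp(12*s)/25) ds = 3*exp(12*t)/25 - 3/25.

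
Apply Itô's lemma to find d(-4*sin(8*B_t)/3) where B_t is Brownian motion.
d(-4*sin(8*B_t)/3) = (128*sin(8*B_t)/3) dt + (-32*cos(8*B_t)/3) dB_t

Itô's formula for f(B_t) gives d f(B_t) = f'(B_t) dB_t + (1/2) f''(B_t) dt. Compute derivatives of f(x) = -4*sin(8*x)/3:
  f'(x)  = -32*cos(8*x)/3
  f''(x) = 256*sin(8*x)/3
Substitute x = B_t and multiply the f'' term by 1/2:
  drift     = (1/2) * (256*sin(8*x)/3) evaluated at B_t = 128*sin(8*B_t)/3
  diffusion = (-32*cos(8*x)/3) evaluated at B_t = -32*cos(8*B_t)/3
Therefore d(-4*sin(8*B_t)/3) = (128*sin(8*B_t)/3) dt + (-32*cos(8*B_t)/3) dB_t.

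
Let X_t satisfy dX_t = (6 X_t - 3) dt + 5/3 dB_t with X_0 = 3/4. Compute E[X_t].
E[X_t] = exp(6*t)/4 + 1/2

Taking expectations and using E[dB_t] = 0, the mean m(t) = E[X_t] satisfies the ODE m'(t) = a m(t) + b with m(0) = x_0. With a = 6, b = -3, x_0 = 3/4, the solution is
  m(t) = x_0 * exp(a t) + (b/a) * (exp(a t) - 1)
       = (3/4) * exp(6 t) + ((-3)/6) * (exp(6 t) - 1)
       = exp(6*t)/4 + 1/2.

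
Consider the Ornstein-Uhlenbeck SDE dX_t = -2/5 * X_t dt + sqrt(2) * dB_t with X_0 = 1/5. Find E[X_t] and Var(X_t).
E[X_t] = exp(-2*t/5)/5; Var(X_t) = 5/2 - 5*exp(-4*t/5)/2

The OU SDE dX = -theta X dt + sigma dB admits the integrating factor exp(theta t): d(exp(theta t) X_t) = sigma exp(theta t) dB_t. Integrating from 0 to t:
  X_t = x_0 * exp(-theta t) + sigma * int_0^t exp(-theta (t-s)) dB_s.
The Itô integral has mean 0 and (by the Itô isometry) variance sigma^2 * int_0^t exp(-2 theta (t - s)) ds = sigma^2 * (1 - exp(-2 theta t)) / (2 theta).
With theta = 2/5, sigma = sqrt(2), x_0 = 1/5:
  E[X_t] = 1/5 * exp(-2/5 t) = exp(-2*t/5)/5
  Var(X_t) = (sqrt(2))^2 * (1 - exp(-2*2/5 t)) / (2 * 2/5) = 5/2 - 5*exp(-4*t/5)/2.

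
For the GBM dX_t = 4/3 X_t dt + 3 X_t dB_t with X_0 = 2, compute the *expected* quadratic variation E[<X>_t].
E[<X>_t] = 108*exp(35*t/3)/35 - 108/35

<X>_t = int_0^t (3 * X_s)^2 ds. Taking expectation inside the integral: E[<X>_t] = 3^2 * int_0^t E[X_s^2] ds. For GBM, E[X_s^2] = x_0^2 * exp((2 mu + sigma^2) s). Integrating:
  E[<X>_t] = 3^2 * 2^2 * (exp((2*(4/3) + 3^2) t) - 1) / (2*(4/3) + 3^2)
           = 3^2 * 2^2 * (exp((35/3) t) - 1) / (35/3) = 108*exp(35*t/3)/35 - 108/35.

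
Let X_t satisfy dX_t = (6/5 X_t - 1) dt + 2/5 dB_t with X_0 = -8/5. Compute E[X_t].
E[X_t] = 5/6 - 73*exp(6*t/5)/30

Taking expectations and using E[dB_t] = 0, the mean m(t) = E[X_t] satisfies the ODE m'(t) = a m(t) + b with m(0) = x_0. With a = 6/5, b = -1, x_0 = -8/5, the solution is
  m(t) = x_0 * exp(a t) + (b/a) * (exp(a t) - 1)
       = (-8/5) * exp((6/5) t) + ((-1)/(6/5)) * (exp((6/5) t) - 1)
       = 5/6 - 73*exp(6*t/5)/30.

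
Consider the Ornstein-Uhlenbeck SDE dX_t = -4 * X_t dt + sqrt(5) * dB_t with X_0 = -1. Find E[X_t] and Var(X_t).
E[X_t] = -exp(-4*t); Var(X_t) = 5/8 - 5*exp(-8*t)/8

The OU SDE dX = -theta X dt + sigma dB admits the integrating factor exp(theta t): d(exp(theta t) X_t) = sigma exp(theta t) dB_t. Integrating from 0 to t:
  X_t = x_0 * exp(-theta t) + sigma * int_0^t exp(-theta (t-s)) dB_s.
The Itô integral has mean 0 and (by the Itô isometry) variance sigma^2 * int_0^t exp(-2 theta (t - s)) ds = sigma^2 * (1 - exp(-2 theta t)) / (2 theta).
With theta = 4, sigma = sqrt(5), x_0 = -1:
  E[X_t] = -1 * exp(-4 t) = -exp(-4*t)
  Var(X_t) = (sqrt(5))^2 * (1 - exp(-2*4 t)) / (2 * 4) = 5/8 - 5*exp(-8*t)/8.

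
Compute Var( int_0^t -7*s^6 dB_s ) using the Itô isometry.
Var = 49*t^13/13

The Itô integral of a deterministic integrand f(s) has mean 0 because each increment f(s) * (B_{s+ds} - B_s) has mean 0. By the Itô isometry:
  Var( int_0^t f(s) dB_s ) = E[ (int_0^t f(s) dB_s)^2 ] = int_0^t f(s)^2 ds.
Here f(s) = -7*s^6, so f(s)^2 = 49*s^12. Integrate:
  int_0^t (49*s^12) ds = 49*t^13/13.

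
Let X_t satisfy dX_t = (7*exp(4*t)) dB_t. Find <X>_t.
<X>_t = 49*exp(8*t)/8 - 49/8

For an Itô process dX_t = a(t) dt + b(t) dB_t, the quadratic variation is <X>_t = int_0^t b(s)^2 ds (the drift term does not contribute). Here b(s) = 7*exp(4*s), so
  b(s)^2 = 49*exp(8*s).
Integrating from 0 to t:
  <X>_t = int_0^t (49*exp(8*s)) ds = 49*exp(8*t)/8 - 49/8.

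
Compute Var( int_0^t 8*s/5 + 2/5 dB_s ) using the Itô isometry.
Var = 4*t*(16*t^2 + 12*t + 3)/75

The Itô integral of a deterministic integrand f(s) has mean 0 because each increment f(s) * (B_{s+ds} - B_s) has mean 0. By the Itô isometry:
  Var( int_0^t f(s) dB_s ) = E[ (int_0^t f(s) dB_s)^2 ] = int_0^t f(s)^2 ds.
Here f(s) = 8*s/5 + 2/5, so f(s)^2 = 4*(4*s + 1)^2/25. Integrate:
  int_0^t (4*(4*s + 1)^2/25) ds = 4*t*(16*t^2 + 12*t + 3)/75.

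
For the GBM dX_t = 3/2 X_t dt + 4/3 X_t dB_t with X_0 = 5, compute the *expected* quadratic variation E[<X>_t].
E[<X>_t] = 400*exp(43*t/9)/43 - 400/43

<X>_t = int_0^t ((4/3) * X_s)^2 ds. Taking expectation inside the integral: E[<X>_t] = (4/3)^2 * int_0^t E[X_s^2] ds. For GBM, E[X_s^2] = x_0^2 * exp((2 mu + sigma^2) s). Integrating:
  E[<X>_t] = (4/3)^2 * 5^2 * (exp((2*(3/2) + (4/3)^2) t) - 1) / (2*(3/2) + (4/3)^2)
           = (4/3)^2 * 5^2 * (exp((43/9) t) - 1) / (43/9) = 400*exp(43*t/9)/43 - 400/43.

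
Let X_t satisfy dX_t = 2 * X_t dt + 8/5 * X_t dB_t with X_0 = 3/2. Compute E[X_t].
E[X_t] = 3*exp(2*t)/2

For GBM dX = mu X dt + sigma X dB with X_0 = x_0, apply Itô to Y = log X: dY = (mu - sigma^2/2) dt + sigma dB, so Y_t = log(x_0) + (mu - sigma^2/2) t + sigma B_t and hence X_t = x_0 * exp((mu - sigma^2/2) t + sigma B_t).
With mu = 2, sigma = 8/5, x_0 = 3/2, this gives:
  X_t = 3/2 * exp((18/25) * t + (8/5) * B_t).
Since sigma*B_t ~ Normal(0, sigma^2 t), E[exp(sigma*B_t)] = exp(sigma^2 t / 2); so E[X_t] = x_0 * exp((mu - sigma^2/2) t) * exp(sigma^2 t / 2) = x_0 * exp(mu t) = 3*exp(2*t)/2.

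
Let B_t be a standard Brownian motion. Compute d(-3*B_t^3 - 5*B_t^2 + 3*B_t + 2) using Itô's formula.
d(-3*B_t^3 - 5*B_t^2 + 3*B_t + 2) = (-9*B_t - 5) dt + (-9*B_t^2 - 10*B_t + 3) dB_t

Itô's formula for f(B_t) gives d f(B_t) = f'(B_t) dB_t + (1/2) f''(B_t) dt. Compute derivatives of f(x) = -3*x^3 - 5*x^2 + 3*x + 2:
  f'(x)  = -9*x^2 - 10*x + 3
  f''(x) = -18*x - 10
Substitute x = B_t and multiply the f'' term by 1/2:
  drift     = (1/2) * (-18*x - 10) evaluated at B_t = -9*B_t - 5
  diffusion = (-9*x^2 - 10*x + 3) evaluated at B_t = -9*B_t^2 - 10*B_t + 3
Therefore d(-3*B_t^3 - 5*B_t^2 + 3*B_t + 2) = (-9*B_t - 5) dt + (-9*B_t^2 - 10*B_t + 3) dB_t.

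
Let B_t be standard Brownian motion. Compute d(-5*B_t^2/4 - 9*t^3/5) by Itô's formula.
d(-5*B_t^2/4 - 9*t^3/5) = (-27*t^2/5 - 5/4) dt + (-5*B_t/2) dB_t

Itô's formula for f(t, x): d f(t, B_t) = (f_t + (1/2) f_xx) dt + f_x dB_t. Compute partials of f(t, x) = -9*t^3/5 - 5*x^2/4:
  f_t(t,x)  = -27*t^2/5
  f_x(t,x)  = -5*x/2
  f_xx(t,x) = -5/2
Assemble drift = f_t + (1/2) f_xx = -27*t^2/5 - 5/4 and diffusion = f_x = -5*x/2. Substituting x = B_t:
  d(-5*B_t^2/4 - 9*t^3/5) = (-27*t^2/5 - 5/4) dt + (-5*B_t/2) dB_t.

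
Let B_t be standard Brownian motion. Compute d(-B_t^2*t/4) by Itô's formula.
d(-B_t^2*t/4) = (-B_t^2/4 - t/4) dt + (-B_t*t/2) dB_t

Itô's formula for f(t, x): d f(t, B_t) = (f_t + (1/2) f_xx) dt + f_x dB_t. Compute partials of f(t, x) = -t*x^2/4:
  f_t(t,x)  = -x^2/4
  f_x(t,x)  = -t*x/2
  f_xx(t,x) = -t/2
Assemble drift = f_t + (1/2) f_xx = -t/4 - x^2/4 and diffusion = f_x = -t*x/2. Substituting x = B_t:
  d(-B_t^2*t/4) = (-B_t^2/4 - t/4) dt + (-B_t*t/2) dB_t.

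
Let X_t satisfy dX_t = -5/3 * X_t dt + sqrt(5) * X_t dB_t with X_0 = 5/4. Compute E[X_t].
E[X_t] = 5*exp(-5*t/3)/4

For GBM dX = mu X dt + sigma X dB with X_0 = x_0, apply Itô to Y = log X: dY = (mu - sigma^2/2) dt + sigma dB, so Y_t = log(x_0) + (mu - sigma^2/2) t + sigma B_t and hence X_t = x_0 * exp((mu - sigma^2/2) t + sigma B_t).
With mu = -5/3, sigma = sqrt(5), x_0 = 5/4, this gives:
  X_t = 5/4 * exp((-25/6) * t + (sqrt(5)) * B_t).
Since sigma*B_t ~ Normal(0, sigma^2 t), E[exp(sigma*B_t)] = exp(sigma^2 t / 2); so E[X_t] = x_0 * exp((mu - sigma^2/2) t) * exp(sigma^2 t / 2) = x_0 * exp(mu t) = 5*exp(-5*t/3)/4.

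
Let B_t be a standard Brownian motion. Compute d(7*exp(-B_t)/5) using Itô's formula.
d(7*exp(-B_t)/5) = (7*exp(-B_t)/10) dt + (-7*exp(-B_t)/5) dB_t

Itô's formula for f(B_t) gives d f(B_t) = f'(B_t) dB_t + (1/2) f''(B_t) dt. Compute derivatives of f(x) = 7*exp(-x)/5:
  f'(x)  = -7*exp(-x)/5
  f''(x) = 7*exp(-x)/5
Substitute x = B_t and multiply the f'' term by 1/2:
  drift     = (1/2) * (7*exp(-x)/5) evaluated at B_t = 7*exp(-B_t)/10
  diffusion = (-7*exp(-x)/5) evaluated at B_t = -7*exp(-B_t)/5
Therefore d(7*exp(-B_t)/5) = (7*exp(-B_t)/10) dt + (-7*exp(-B_t)/5) dB_t.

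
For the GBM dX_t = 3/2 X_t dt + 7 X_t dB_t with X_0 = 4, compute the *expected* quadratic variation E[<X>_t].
E[<X>_t] = 196*exp(52*t)/13 - 196/13

<X>_t = int_0^t (7 * X_s)^2 ds. Taking expectation inside the integral: E[<X>_t] = 7^2 * int_0^t E[X_s^2] ds. For GBM, E[X_s^2] = x_0^2 * exp((2 mu + sigma^2) s). Integrating:
  E[<X>_t] = 7^2 * 4^2 * (exp((2*(3/2) + 7^2) t) - 1) / (2*(3/2) + 7^2)
           = 7^2 * 4^2 * (exp(52 t) - 1) / 52 = 196*exp(52*t)/13 - 196/13.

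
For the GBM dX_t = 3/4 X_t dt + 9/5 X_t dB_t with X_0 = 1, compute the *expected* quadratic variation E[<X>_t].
E[<X>_t] = 54*exp(237*t/50)/79 - 54/79

<X>_t = int_0^t ((9/5) * X_s)^2 ds. Taking expectation inside the integral: E[<X>_t] = (9/5)^2 * int_0^t E[X_s^2] ds. For GBM, E[X_s^2] = x_0^2 * exp((2 mu + sigma^2) s). Integrating:
  E[<X>_t] = (9/5)^2 * 1^2 * (exp((2*(3/4) + (9/5)^2) t) - 1) / (2*(3/4) + (9/5)^2)
           = (9/5)^2 * 1^2 * (exp((237/50) t) - 1) / (237/50) = 54*exp(237*t/50)/79 - 54/79.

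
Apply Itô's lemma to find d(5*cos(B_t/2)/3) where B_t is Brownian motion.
d(5*cos(B_t/2)/3) = (-5*cos(B_t/2)/24) dt + (-5*sin(B_t/2)/6) dB_t

Itô's formula for f(B_t) gives d f(B_t) = f'(B_t) dB_t + (1/2) f''(B_t) dt. Compute derivatives of f(x) = 5*cos(x/2)/3:
  f'(x)  = -5*sin(x/2)/6
  f''(x) = -5*cos(x/2)/12
Substitute x = B_t and multiply the f'' term by 1/2:
  drift     = (1/2) * (-5*cos(x/2)/12) evaluated at B_t = -5*cos(B_t/2)/24
  diffusion = (-5*sin(x/2)/6) evaluated at B_t = -5*sin(B_t/2)/6
Therefore d(5*cos(B_t/2)/3) = (-5*cos(B_t/2)/24) dt + (-5*sin(B_t/2)/6) dB_t.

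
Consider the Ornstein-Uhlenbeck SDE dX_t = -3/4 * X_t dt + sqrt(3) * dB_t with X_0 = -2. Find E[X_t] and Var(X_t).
E[X_t] = -2*exp(-3*t/4); Var(X_t) = 2 - 2*exp(-3*t/2)

The OU SDE dX = -theta X dt + sigma dB admits the integrating factor exp(theta t): d(exp(theta t) X_t) = sigma exp(theta t) dB_t. Integrating from 0 to t:
  X_t = x_0 * exp(-theta t) + sigma * int_0^t exp(-theta (t-s)) dB_s.
The Itô integral has mean 0 and (by the Itô isometry) variance sigma^2 * int_0^t exp(-2 theta (t - s)) ds = sigma^2 * (1 - exp(-2 theta t)) / (2 theta).
With theta = 3/4, sigma = sqrt(3), x_0 = -2:
  E[X_t] = -2 * exp(-3/4 t) = -2*exp(-3*t/4)
  Var(X_t) = (sqrt(3))^2 * (1 - exp(-2*3/4 t)) / (2 * 3/4) = 2 - 2*exp(-3*t/2).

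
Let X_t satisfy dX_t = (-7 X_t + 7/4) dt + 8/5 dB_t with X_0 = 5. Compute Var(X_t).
Var(X_t) = 32/175 - 32*exp(-14*t)/175

The variance V(t) = Var(X_t) satisfies V'(t) = 2 a V(t) + c^2 with V(0) = 0 (drift coefficient is linear in X, diffusion is constant). With a = -7, c = 8/5, the solution is
  V(t) = (c^2 / (2 a)) * (exp(2 a t) - 1)
       = ((8/5)^2 / (2*(-7))) * (exp((-14) t) - 1)
       = 32/175 - 32*exp(-14*t)/175.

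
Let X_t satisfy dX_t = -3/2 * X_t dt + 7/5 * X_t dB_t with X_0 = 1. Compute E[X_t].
E[X_t] = exp(-3*t/2)

For GBM dX = mu X dt + sigma X dB with X_0 = x_0, apply Itô to Y = log X: dY = (mu - sigma^2/2) dt + sigma dB, so Y_t = log(x_0) + (mu - sigma^2/2) t + sigma B_t and hence X_t = x_0 * exp((mu - sigma^2/2) t + sigma B_t).
With mu = -3/2, sigma = 7/5, x_0 = 1, this gives:
  X_t = 1 * exp((-62/25) * t + (7/5) * B_t).
Since sigma*B_t ~ Normal(0, sigma^2 t), E[exp(sigma*B_t)] = exp(sigma^2 t / 2); so E[X_t] = x_0 * exp((mu - sigma^2/2) t) * exp(sigma^2 t / 2) = x_0 * exp(mu t) = exp(-3*t/2).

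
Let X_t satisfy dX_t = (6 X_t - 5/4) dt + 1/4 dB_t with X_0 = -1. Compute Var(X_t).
Var(X_t) = exp(12*t)/192 - 1/192

The variance V(t) = Var(X_t) satisfies V'(t) = 2 a V(t) + c^2 with V(0) = 0 (drift coefficient is linear in X, diffusion is constant). With a = 6, c = 1/4, the solution is
  V(t) = (c^2 / (2 a)) * (exp(2 a t) - 1)
       = ((1/4)^2 / (2*6)) * (exp(12 t) - 1)
       = exp(12*t)/192 - 1/192.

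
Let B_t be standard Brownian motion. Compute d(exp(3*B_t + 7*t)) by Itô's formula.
d(exp(3*B_t + 7*t)) = (23*exp(3*B_t + 7*t)/2) dt + (3*exp(3*B_t + 7*t)) dB_t

Itô's formula for f(t, x): d f(t, B_t) = (f_t + (1/2) f_xx) dt + f_x dB_t. Compute partials of f(t, x) = exp(7*t + 3*x):
  f_t(t,x)  = 7*exp(7*t + 3*x)
  f_x(t,x)  = 3*exp(7*t + 3*x)
  f_xx(t,x) = 9*exp(7*t + 3*x)
Assemble drift = f_t + (1/2) f_xx = 23*exp(7*t + 3*x)/2 and diffusion = f_x = 3*exp(7*t + 3*x). Substituting x = B_t:
  d(exp(3*B_t + 7*t)) = (23*exp(3*B_t + 7*t)/2) dt + (3*exp(3*B_t + 7*t)) dB_t.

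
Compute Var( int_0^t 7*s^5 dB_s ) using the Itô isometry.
Var = 49*t^11/11

The Itô integral of a deterministic integrand f(s) has mean 0 because each increment f(s) * (B_{s+ds} - B_s) has mean 0. By the Itô isometry:
  Var( int_0^t f(s) dB_s ) = E[ (int_0^t f(s) dB_s)^2 ] = int_0^t f(s)^2 ds.
Here f(s) = 7*s^5, so f(s)^2 = 49*s^10. Integrate:
  int_0^t (49*s^10) ds = 49*t^11/11.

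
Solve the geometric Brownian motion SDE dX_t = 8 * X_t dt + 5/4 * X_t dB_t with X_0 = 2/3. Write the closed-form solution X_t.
X_t = 2/3 * exp((231/32) * t + (5/4) * B_t)

For GBM dX = mu X dt + sigma X dB with X_0 = x_0, apply Itô to Y = log X: dY = (mu - sigma^2/2) dt + sigma dB, so Y_t = log(x_0) + (mu - sigma^2/2) t + sigma B_t and hence X_t = x_0 * exp((mu - sigma^2/2) t + sigma B_t).
With mu = 8, sigma = 5/4, x_0 = 2/3, this gives:
  X_t = 2/3 * exp((231/32) * t + (5/4) * B_t).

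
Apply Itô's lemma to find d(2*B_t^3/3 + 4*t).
d(2*B_t^3/3 + 4*t) = (2*B_t + 4) dt + (2*B_t^2) dB_t

Itô's formula for f(t, x): d f(t, B_t) = (f_t + (1/2) f_xx) dt + f_x dB_t. Compute partials of f(t, x) = 4*t + 2*x^3/3:
  f_t(t,x)  = 4
  f_x(t,x)  = 2*x^2
  f_xx(t,x) = 4*x
Assemble drift = f_t + (1/2) f_xx = 2*x + 4 and diffusion = f_x = 2*x^2. Substituting x = B_t:
  d(2*B_t^3/3 + 4*t) = (2*B_t + 4) dt + (2*B_t^2) dB_t.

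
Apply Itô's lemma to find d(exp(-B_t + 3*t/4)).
d(exp(-B_t + 3*t/4)) = (5*exp(-B_t + 3*t/4)/4) dt + (-exp(-B_t + 3*t/4)) dB_t

Itô's formula for f(t, x): d f(t, B_t) = (f_t + (1/2) f_xx) dt + f_x dB_t. Compute partials of f(t, x) = exp(3*t/4 - x):
  f_t(t,x)  = 3*exp(3*t/4 - x)/4
  f_x(t,x)  = -exp(3*t/4 - x)
  f_xx(t,x) = exp(3*t/4 - x)
Assemble drift = f_t + (1/2) f_xx = 5*exp(3*t/4 - x)/4 and diffusion = f_x = -exp(3*t/4 - x). Substituting x = B_t:
  d(exp(-B_t + 3*t/4)) = (5*exp(-B_t + 3*t/4)/4) dt + (-exp(-B_t + 3*t/4)) dB_t.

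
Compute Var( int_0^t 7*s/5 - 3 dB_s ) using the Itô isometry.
Var = t*(49*t^2 - 315*t + 675)/75

The Itô integral of a deterministic integrand f(s) has mean 0 because each increment f(s) * (B_{s+ds} - B_s) has mean 0. By the Itô isometry:
  Var( int_0^t f(s) dB_s ) = E[ (int_0^t f(s) dB_s)^2 ] = int_0^t f(s)^2 ds.
Here f(s) = 7*s/5 - 3, so f(s)^2 = (7*s - 15)^2/25. Integrate:
  int_0^t ((7*s - 15)^2/25) ds = t*(49*t^2 - 315*t + 675)/75.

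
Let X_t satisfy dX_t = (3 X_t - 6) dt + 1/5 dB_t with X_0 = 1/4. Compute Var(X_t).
Var(X_t) = exp(6*t)/150 - 1/150

The variance V(t) = Var(X_t) satisfies V'(t) = 2 a V(t) + c^2 with V(0) = 0 (drift coefficient is linear in X, diffusion is constant). With a = 3, c = 1/5, the solution is
  V(t) = (c^2 / (2 a)) * (exp(2 a t) - 1)
       = ((1/5)^2 / (2*3)) * (exp(6 t) - 1)
       = exp(6*t)/150 - 1/150.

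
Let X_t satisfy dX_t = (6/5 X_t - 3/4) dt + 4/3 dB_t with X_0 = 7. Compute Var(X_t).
Var(X_t) = 20*exp(12*t/5)/27 - 20/27

The variance V(t) = Var(X_t) satisfies V'(t) = 2 a V(t) + c^2 with V(0) = 0 (drift coefficient is linear in X, diffusion is constant). With a = 6/5, c = 4/3, the solution is
  V(t) = (c^2 / (2 a)) * (exp(2 a t) - 1)
       = ((4/3)^2 / (2*(6/5))) * (exp((12/5) t) - 1)
       = 20*exp(12*t/5)/27 - 20/27.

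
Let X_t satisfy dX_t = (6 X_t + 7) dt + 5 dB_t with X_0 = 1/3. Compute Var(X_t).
Var(X_t) = 25*exp(12*t)/12 - 25/12

The variance V(t) = Var(X_t) satisfies V'(t) = 2 a V(t) + c^2 with V(0) = 0 (drift coefficient is linear in X, diffusion is constant). With a = 6, c = 5, the solution is
  V(t) = (c^2 / (2 a)) * (exp(2 a t) - 1)
       = (5^2 / (2*6)) * (exp(12 t) - 1)
       = 25*exp(12*t)/12 - 25/12.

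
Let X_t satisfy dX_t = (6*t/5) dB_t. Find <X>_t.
<X>_t = 12*t^3/25

For an Itô process dX_t = a(t) dt + b(t) dB_t, the quadratic variation is <X>_t = int_0^t b(s)^2 ds (the drift term does not contribute). Here b(s) = 6*s/5, so
  b(s)^2 = 36*s^2/25.
Integrating from 0 to t:
  <X>_t = int_0^t (36*s^2/25) ds = 12*t^3/25.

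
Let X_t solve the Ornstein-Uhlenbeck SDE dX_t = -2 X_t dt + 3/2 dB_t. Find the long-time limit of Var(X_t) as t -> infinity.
lim Var(X_t) = 9/16

The OU SDE dX = -theta X dt + sigma dB admits the integrating factor exp(theta t): d(exp(theta t) X_t) = sigma exp(theta t) dB_t. Integrating from 0 to t gives X_t = x_0 * exp(-theta t) + sigma * int_0^t exp(-theta (t-s)) dB_s for any initial x_0. The Itô integral has variance (by the Itô isometry) sigma^2 * int_0^t exp(-2 theta (t - s)) ds = sigma^2 * (1 - exp(-2 theta t)) / (2 theta), independent of x_0.
With theta = 2, sigma = 3/2:
  Var(X_t) = (3/2)^2 * (1 - exp(-2*2 t)) / (2 * 2) = 9/16 - 9*exp(-4*t)/16.
As t -> infinity, exp(-2*2 t) -> 0, so the stationary variance is sigma^2 / (2 theta) = 9/16.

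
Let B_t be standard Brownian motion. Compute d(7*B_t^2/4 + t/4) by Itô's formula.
d(7*B_t^2/4 + t/4) = (2) dt + (7*B_t/2) dB_t

Itô's formula for f(t, x): d f(t, B_t) = (f_t + (1/2) f_xx) dt + f_x dB_t. Compute partials of f(t, x) = t/4 + 7*x^2/4:
  f_t(t,x)  = 1/4
  f_x(t,x)  = 7*x/2
  f_xx(t,x) = 7/2
Assemble drift = f_t + (1/2) f_xx = 2 and diffusion = f_x = 7*x/2. Substituting x = B_t:
  d(7*B_t^2/4 + t/4) = (2) dt + (7*B_t/2) dB_t.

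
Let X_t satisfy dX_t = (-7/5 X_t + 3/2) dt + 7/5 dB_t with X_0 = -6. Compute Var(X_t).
Var(X_t) = 7/10 - 7*exp(-14*t/5)/10

The variance V(t) = Var(X_t) satisfies V'(t) = 2 a V(t) + c^2 with V(0) = 0 (drift coefficient is linear in X, diffusion is constant). With a = -7/5, c = 7/5, the solution is
  V(t) = (c^2 / (2 a)) * (exp(2 a t) - 1)
       = ((7/5)^2 / (2*(-7/5))) * (exp((-14/5) t) - 1)
       = 7/10 - 7*exp(-14*t/5)/10.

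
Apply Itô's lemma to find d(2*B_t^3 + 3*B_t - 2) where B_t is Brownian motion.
d(2*B_t^3 + 3*B_t - 2) = (6*B_t) dt + (6*B_t^2 + 3) dB_t

Itô's formula for f(B_t) gives d f(B_t) = f'(B_t) dB_t + (1/2) f''(B_t) dt. Compute derivatives of f(x) = 2*x^3 + 3*x - 2:
  f'(x)  = 6*x^2 + 3
  f''(x) = 12*x
Substitute x = B_t and multiply the f'' term by 1/2:
  drift     = (1/2) * (12*x) evaluated at B_t = 6*B_t
  diffusion = (6*x^2 + 3) evaluated at B_t = 6*B_t^2 + 3
Therefore d(2*B_t^3 + 3*B_t - 2) = (6*B_t) dt + (6*B_t^2 + 3) dB_t.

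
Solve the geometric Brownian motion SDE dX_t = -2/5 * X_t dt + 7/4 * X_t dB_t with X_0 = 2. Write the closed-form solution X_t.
X_t = 2 * exp((-309/160) * t + (7/4) * B_t)

For GBM dX = mu X dt + sigma X dB with X_0 = x_0, apply Itô to Y = log X: dY = (mu - sigma^2/2) dt + sigma dB, so Y_t = log(x_0) + (mu - sigma^2/2) t + sigma B_t and hence X_t = x_0 * exp((mu - sigma^2/2) t + sigma B_t).
With mu = -2/5, sigma = 7/4, x_0 = 2, this gives:
  X_t = 2 * exp((-309/160) * t + (7/4) * B_t).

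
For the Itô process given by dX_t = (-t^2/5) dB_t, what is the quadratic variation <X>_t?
<X>_t = t^5/125

For an Itô process dX_t = a(t) dt + b(t) dB_t, the quadratic variation is <X>_t = int_0^t b(s)^2 ds (the drift term does not contribute). Here b(s) = -s^2/5, so
  b(s)^2 = s^4/25.
Integrating from 0 to t:
  <X>_t = int_0^t (s^4/25) ds = t^5/125.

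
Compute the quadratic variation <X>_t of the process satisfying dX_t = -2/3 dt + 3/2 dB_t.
<X>_t = 9*t/4

For an Itô process dX_t = a(t) dt + b(t) dB_t, the quadratic variation is <X>_t = int_0^t b(s)^2 ds (the drift term does not contribute). Here b(s) = 3/2, so
  b(s)^2 = 9/4.
Integrating from 0 to t:
  <X>_t = int_0^t (9/4) ds = 9*t/4.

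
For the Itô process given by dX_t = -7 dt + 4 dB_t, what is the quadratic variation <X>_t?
<X>_t = 16*t

For an Itô process dX_t = a(t) dt + b(t) dB_t, the quadratic variation is <X>_t = int_0^t b(s)^2 ds (the drift term does not contribute). Here b(s) = 4, so
  b(s)^2 = 16.
Integrating from 0 to t:
  <X>_t = int_0^t (16) ds = 16*t.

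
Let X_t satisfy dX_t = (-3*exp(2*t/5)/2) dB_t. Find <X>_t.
<X>_t = 45*exp(4*t/5)/16 - 45/16

For an Itô process dX_t = a(t) dt + b(t) dB_t, the quadratic variation is <X>_t = int_0^t b(s)^2 ds (the drift term does not contribute). Here b(s) = -3*exp(2*s/5)/2, so
  b(s)^2 = 9*exp(4*s/5)/4.
Integrating from 0 to t:
  <X>_t = int_0^t (9*exp(4*s/5)/4) ds = 45*exp(4*t/5)/16 - 45/16.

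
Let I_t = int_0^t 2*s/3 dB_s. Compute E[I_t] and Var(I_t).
E[I_t] = 0; Var(I_t) = 4*t^3/27

The Itô integral of a deterministic integrand f(s) has mean 0 because each increment f(s) * (B_{s+ds} - B_s) has mean 0. By the Itô isometry:
  Var( int_0^t f(s) dB_s ) = E[ (int_0^t f(s) dB_s)^2 ] = int_0^t f(s)^2 ds.
Here f(s) = 2*s/3, so f(s)^2 = 4*s^2/9. Integrate:
  int_0^t (4*s^2/9) ds = 4*t^3/27.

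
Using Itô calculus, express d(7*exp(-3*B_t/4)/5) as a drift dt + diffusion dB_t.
d(7*exp(-3*B_t/4)/5) = (63*exp(-3*B_t/4)/160) dt + (-21*exp(-3*B_t/4)/20) dB_t

Itô's formula for f(B_t) gives d f(B_t) = f'(B_t) dB_t + (1/2) f''(B_t) dt. Compute derivatives of f(x) = 7*exp(-3*x/4)/5:
  f'(x)  = -21*exp(-3*x/4)/20
  f''(x) = 63*exp(-3*x/4)/80
Substitute x = B_t and multiply the f'' term by 1/2:
  drift     = (1/2) * (63*exp(-3*x/4)/80) evaluated at B_t = 63*exp(-3*B_t/4)/160
  diffusion = (-21*exp(-3*x/4)/20) evaluated at B_t = -21*exp(-3*B_t/4)/20
Therefore d(7*exp(-3*B_t/4)/5) = (63*exp(-3*B_t/4)/160) dt + (-21*exp(-3*B_t/4)/20) dB_t.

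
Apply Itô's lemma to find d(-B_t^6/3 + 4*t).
d(-B_t^6/3 + 4*t) = (4 - 5*B_t^4) dt + (-2*B_t^5) dB_t

Itô's formula for f(t, x): d f(t, B_t) = (f_t + (1/2) f_xx) dt + f_x dB_t. Compute partials of f(t, x) = 4*t - x^6/3:
  f_t(t,x)  = 4
  f_x(t,x)  = -2*x^5
  f_xx(t,x) = -10*x^4
Assemble drift = f_t + (1/2) f_xx = 4 - 5*x^4 and diffusion = f_x = -2*x^5. Substituting x = B_t:
  d(-B_t^6/3 + 4*t) = (4 - 5*B_t^4) dt + (-2*B_t^5) dB_t.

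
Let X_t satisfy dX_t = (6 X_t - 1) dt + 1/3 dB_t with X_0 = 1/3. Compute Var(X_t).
Var(X_t) = exp(12*t)/108 - 1/108

The variance V(t) = Var(X_t) satisfies V'(t) = 2 a V(t) + c^2 with V(0) = 0 (drift coefficient is linear in X, diffusion is constant). With a = 6, c = 1/3, the solution is
  V(t) = (c^2 / (2 a)) * (exp(2 a t) - 1)
       = ((1/3)^2 / (2*6)) * (exp(12 t) - 1)
       = exp(12*t)/108 - 1/108.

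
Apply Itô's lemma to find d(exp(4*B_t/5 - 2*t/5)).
d(exp(4*B_t/5 - 2*t/5)) = (-2*exp(4*B_t/5 - 2*t/5)/25) dt + (4*exp(4*B_t/5 - 2*t/5)/5) dB_t

Itô's formula for f(t, x): d f(t, B_t) = (f_t + (1/2) f_xx) dt + f_x dB_t. Compute partials of f(t, x) = exp(-2*t/5 + 4*x/5):
  f_t(t,x)  = -2*exp(-2*t/5 + 4*x/5)/5
  f_x(t,x)  = 4*exp(-2*t/5 + 4*x/5)/5
  f_xx(t,x) = 16*exp(-2*t/5 + 4*x/5)/25
Assemble drift = f_t + (1/2) f_xx = -2*exp(-2*t/5 + 4*x/5)/25 and diffusion = f_x = 4*exp(-2*t/5 + 4*x/5)/5. Substituting x = B_t:
  d(exp(4*B_t/5 - 2*t/5)) = (-2*exp(4*B_t/5 - 2*t/5)/25) dt + (4*exp(4*B_t/5 - 2*t/5)/5) dB_t.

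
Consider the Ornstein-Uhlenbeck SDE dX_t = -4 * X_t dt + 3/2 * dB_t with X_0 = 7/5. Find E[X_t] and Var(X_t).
E[X_t] = 7*exp(-4*t)/5; Var(X_t) = 9/32 - 9*exp(-8*t)/32

The OU SDE dX = -theta X dt + sigma dB admits the integrating factor exp(theta t): d(exp(theta t) X_t) = sigma exp(theta t) dB_t. Integrating from 0 to t:
  X_t = x_0 * exp(-theta t) + sigma * int_0^t exp(-theta (t-s)) dB_s.
The Itô integral has mean 0 and (by the Itô isometry) variance sigma^2 * int_0^t exp(-2 theta (t - s)) ds = sigma^2 * (1 - exp(-2 theta t)) / (2 theta).
With theta = 4, sigma = 3/2, x_0 = 7/5:
  E[X_t] = 7/5 * exp(-4 t) = 7*exp(-4*t)/5
  Var(X_t) = (3/2)^2 * (1 - exp(-2*4 t)) / (2 * 4) = 9/32 - 9*exp(-8*t)/32.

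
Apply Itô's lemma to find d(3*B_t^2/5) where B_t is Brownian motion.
d(3*B_t^2/5) = (3/5) dt + (6*B_t/5) dB_t

Itô's formula for f(B_t) gives d f(B_t) = f'(B_t) dB_t + (1/2) f''(B_t) dt. Compute derivatives of f(x) = 3*x^2/5:
  f'(x)  = 6*x/5
  f''(x) = 6/5
Substitute x = B_t and multiply the f'' term by 1/2:
  drift     = (1/2) * (6/5) evaluated at B_t = 3/5
  diffusion = (6*x/5) evaluated at B_t = 6*B_t/5
Therefore d(3*B_t^2/5) = (3/5) dt + (6*B_t/5) dB_t.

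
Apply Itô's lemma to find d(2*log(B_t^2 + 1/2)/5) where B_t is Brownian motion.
d(2*log(B_t^2 + 1/2)/5) = (4*(1 - 2*B_t^2)/(5*(2*B_t^2 + 1)^2)) dt + (8*B_t/(5*(2*B_t^2 + 1))) dB_t

Itô's formula for f(B_t) gives d f(B_t) = f'(B_t) dB_t + (1/2) f''(B_t) dt. Compute derivatives of f(x) = 2*log(x^2 + 1/2)/5:
  f'(x)  = 8*x/(5*(2*x^2 + 1))
  f''(x) = 8*(1 - 2*x^2)/(5*(2*x^2 + 1)^2)
Substitute x = B_t and multiply the f'' term by 1/2:
  drift     = (1/2) * (8*(1 - 2*x^2)/(5*(2*x^2 + 1)^2)) evaluated at B_t = 4*(1 - 2*B_t^2)/(5*(2*B_t^2 + 1)^2)
  diffusion = (8*x/(5*(2*x^2 + 1))) evaluated at B_t = 8*B_t/(5*(2*B_t^2 + 1))
Therefore d(2*log(B_t^2 + 1/2)/5) = (4*(1 - 2*B_t^2)/(5*(2*B_t^2 + 1)^2)) dt + (8*B_t/(5*(2*B_t^2 + 1))) dB_t.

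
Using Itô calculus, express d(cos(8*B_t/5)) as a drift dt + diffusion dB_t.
d(cos(8*B_t/5)) = (-32*cos(8*B_t/5)/25) dt + (-8*sin(8*B_t/5)/5) dB_t

Itô's formula for f(B_t) gives d f(B_t) = f'(B_t) dB_t + (1/2) f''(B_t) dt. Compute derivatives of f(x) = cos(8*x/5):
  f'(x)  = -8*sin(8*x/5)/5
  f''(x) = -64*cos(8*x/5)/25
Substitute x = B_t and multiply the f'' term by 1/2:
  drift     = (1/2) * (-64*cos(8*x/5)/25) evaluated at B_t = -32*cos(8*B_t/5)/25
  diffusion = (-8*sin(8*x/5)/5) evaluated at B_t = -8*sin(8*B_t/5)/5
Therefore d(cos(8*B_t/5)) = (-32*cos(8*B_t/5)/25) dt + (-8*sin(8*B_t/5)/5) dB_t.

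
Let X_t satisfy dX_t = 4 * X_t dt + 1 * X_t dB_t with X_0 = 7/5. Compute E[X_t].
E[X_t] = 7*exp(4*t)/5

For GBM dX = mu X dt + sigma X dB with X_0 = x_0, apply Itô to Y = log X: dY = (mu - sigma^2/2) dt + sigma dB, so Y_t = log(x_0) + (mu - sigma^2/2) t + sigma B_t and hence X_t = x_0 * exp((mu - sigma^2/2) t + sigma B_t).
With mu = 4, sigma = 1, x_0 = 7/5, this gives:
  X_t = 7/5 * exp((7/2) * t + (1) * B_t).
Since sigma*B_t ~ Normal(0, sigma^2 t), E[exp(sigma*B_t)] = exp(sigma^2 t / 2); so E[X_t] = x_0 * exp((mu - sigma^2/2) t) * exp(sigma^2 t / 2) = x_0 * exp(mu t) = 7*exp(4*t)/5.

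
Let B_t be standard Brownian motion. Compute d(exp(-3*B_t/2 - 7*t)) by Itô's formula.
d(exp(-3*B_t/2 - 7*t)) = (-47*exp(-3*B_t/2 - 7*t)/8) dt + (-3*exp(-3*B_t/2 - 7*t)/2) dB_t

Itô's formula for f(t, x): d f(t, B_t) = (f_t + (1/2) f_xx) dt + f_x dB_t. Compute partials of f(t, x) = exp(-7*t - 3*x/2):
  f_t(t,x)  = -7*exp(-7*t - 3*x/2)
  f_x(t,x)  = -3*exp(-7*t - 3*x/2)/2
  f_xx(t,x) = 9*exp(-7*t - 3*x/2)/4
Assemble drift = f_t + (1/2) f_xx = -47*exp(-7*t - 3*x/2)/8 and diffusion = f_x = -3*exp(-7*t - 3*x/2)/2. Substituting x = B_t:
  d(exp(-3*B_t/2 - 7*t)) = (-47*exp(-3*B_t/2 - 7*t)/8) dt + (-3*exp(-3*B_t/2 - 7*t)/2) dB_t.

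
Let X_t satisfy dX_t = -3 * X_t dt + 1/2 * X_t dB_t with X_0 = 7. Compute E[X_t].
E[X_t] = 7*exp(-3*t)

For GBM dX = mu X dt + sigma X dB with X_0 = x_0, apply Itô to Y = log X: dY = (mu - sigma^2/2) dt + sigma dB, so Y_t = log(x_0) + (mu - sigma^2/2) t + sigma B_t and hence X_t = x_0 * exp((mu - sigma^2/2) t + sigma B_t).
With mu = -3, sigma = 1/2, x_0 = 7, this gives:
  X_t = 7 * exp((-25/8) * t + (1/2) * B_t).
Since sigma*B_t ~ Normal(0, sigma^2 t), E[exp(sigma*B_t)] = exp(sigma^2 t / 2); so E[X_t] = x_0 * exp((mu - sigma^2/2) t) * exp(sigma^2 t / 2) = x_0 * exp(mu t) = 7*exp(-3*t).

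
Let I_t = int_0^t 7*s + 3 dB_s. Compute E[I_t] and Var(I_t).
E[I_t] = 0; Var(I_t) = t*(49*t^2 + 63*t + 27)/3

The Itô integral of a deterministic integrand f(s) has mean 0 because each increment f(s) * (B_{s+ds} - B_s) has mean 0. By the Itô isometry:
  Var( int_0^t f(s) dB_s ) = E[ (int_0^t f(s) dB_s)^2 ] = int_0^t f(s)^2 ds.
Here f(s) = 7*s + 3, so f(s)^2 = (7*s + 3)^2. Integrate:
  int_0^t ((7*s + 3)^2) ds = t*(49*t^2 + 63*t + 27)/3.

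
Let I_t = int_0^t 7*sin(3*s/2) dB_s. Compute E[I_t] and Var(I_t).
E[I_t] = 0; Var(I_t) = 49*t/2 - 49*sin(3*t)/6

The Itô integral of a deterministic integrand f(s) has mean 0 because each increment f(s) * (B_{s+ds} - B_s) has mean 0. By the Itô isometry:
  Var( int_0^t f(s) dB_s ) = E[ (int_0^t f(s) dB_s)^2 ] = int_0^t f(s)^2 ds.
Here f(s) = 7*sin(3*s/2), so f(s)^2 = 49*sin(3*s/2)^2. Integrate:
  int_0^t (49*sin(3*s/2)^2) ds = 49*t/2 - 49*sin(3*t)/6.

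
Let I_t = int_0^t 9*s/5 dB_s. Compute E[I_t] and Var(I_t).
E[I_t] = 0; Var(I_t) = 27*t^3/25

The Itô integral of a deterministic integrand f(s) has mean 0 because each increment f(s) * (B_{s+ds} - B_s) has mean 0. By the Itô isometry:
  Var( int_0^t f(s) dB_s ) = E[ (int_0^t f(s) dB_s)^2 ] = int_0^t f(s)^2 ds.
Here f(s) = 9*s/5, so f(s)^2 = 81*s^2/25. Integrate:
  int_0^t (81*s^2/25) ds = 27*t^3/25.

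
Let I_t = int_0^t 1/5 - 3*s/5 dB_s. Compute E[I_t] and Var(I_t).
E[I_t] = 0; Var(I_t) = t*(3*t^2 - 3*t + 1)/25

The Itô integral of a deterministic integrand f(s) has mean 0 because each increment f(s) * (B_{s+ds} - B_s) has mean 0. By the Itô isometry:
  Var( int_0^t f(s) dB_s ) = E[ (int_0^t f(s) dB_s)^2 ] = int_0^t f(s)^2 ds.
Here f(s) = 1/5 - 3*s/5, so f(s)^2 = (3*s - 1)^2/25. Integrate:
  int_0^t ((3*s - 1)^2/25) ds = t*(3*t^2 - 3*t + 1)/25.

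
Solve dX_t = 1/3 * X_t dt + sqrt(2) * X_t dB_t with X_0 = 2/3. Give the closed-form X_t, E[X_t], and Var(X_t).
X_t = 2/3 * exp((-2/3) t + (sqrt(2)) B_t); E[X_t] = 2*exp(t/3)/3; Var(X_t) = 4*(exp(2*t) - 1)*exp(2*t/3)/9

For GBM dX = mu X dt + sigma X dB with X_0 = x_0, apply Itô to Y = log X: dY = (mu - sigma^2/2) dt + sigma dB, so Y_t = log(x_0) + (mu - sigma^2/2) t + sigma B_t and hence X_t = x_0 * exp((mu - sigma^2/2) t + sigma B_t).
With mu = 1/3, sigma = sqrt(2), x_0 = 2/3, this gives:
  X_t = 2/3 * exp((-2/3) * t + (sqrt(2)) * B_t).
Since sigma*B_t ~ Normal(0, sigma^2 t), E[exp(sigma*B_t)] = exp(sigma^2 t / 2); so E[X_t] = x_0 * exp((mu - sigma^2/2) t) * exp(sigma^2 t / 2) = x_0 * exp(mu t) = 2*exp(t/3)/3.
Var(X_t) = E[X_t^2] - (E[X_t])^2 = x_0^2 * exp(2 mu t) * (exp(sigma^2 t) - 1) = 4*(exp(2*t) - 1)*exp(2*t/3)/9.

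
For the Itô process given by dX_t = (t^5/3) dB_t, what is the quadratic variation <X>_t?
<X>_t = t^11/99

For an Itô process dX_t = a(t) dt + b(t) dB_t, the quadratic variation is <X>_t = int_0^t b(s)^2 ds (the drift term does not contribute). Here b(s) = s^5/3, so
  b(s)^2 = s^10/9.
Integrating from 0 to t:
  <X>_t = int_0^t (s^10/9) ds = t^11/99.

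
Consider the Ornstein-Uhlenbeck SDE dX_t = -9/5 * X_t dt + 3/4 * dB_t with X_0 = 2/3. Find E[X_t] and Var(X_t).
E[X_t] = 2*exp(-9*t/5)/3; Var(X_t) = 5/32 - 5*exp(-18*t/5)/32

The OU SDE dX = -theta X dt + sigma dB admits the integrating factor exp(theta t): d(exp(theta t) X_t) = sigma exp(theta t) dB_t. Integrating from 0 to t:
  X_t = x_0 * exp(-theta t) + sigma * int_0^t exp(-theta (t-s)) dB_s.
The Itô integral has mean 0 and (by the Itô isometry) variance sigma^2 * int_0^t exp(-2 theta (t - s)) ds = sigma^2 * (1 - exp(-2 theta t)) / (2 theta).
With theta = 9/5, sigma = 3/4, x_0 = 2/3:
  E[X_t] = 2/3 * exp(-9/5 t) = 2*exp(-9*t/5)/3
  Var(X_t) = (3/4)^2 * (1 - exp(-2*9/5 t)) / (2 * 9/5) = 5/32 - 5*exp(-18*t/5)/32.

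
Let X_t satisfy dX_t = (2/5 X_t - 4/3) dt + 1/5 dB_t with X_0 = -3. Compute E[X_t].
E[X_t] = 10/3 - 19*exp(2*t/5)/3

Taking expectations and using E[dB_t] = 0, the mean m(t) = E[X_t] satisfies the ODE m'(t) = a m(t) + b with m(0) = x_0. With a = 2/5, b = -4/3, x_0 = -3, the solution is
  m(t) = x_0 * exp(a t) + (b/a) * (exp(a t) - 1)
       = (-3) * exp((2/5) t) + ((-4/3)/(2/5)) * (exp((2/5) t) - 1)
       = 10/3 - 19*exp(2*t/5)/3.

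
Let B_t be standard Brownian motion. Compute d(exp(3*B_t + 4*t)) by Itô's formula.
d(exp(3*B_t + 4*t)) = (17*exp(3*B_t + 4*t)/2) dt + (3*exp(3*B_t + 4*t)) dB_t

Itô's formula for f(t, x): d f(t, B_t) = (f_t + (1/2) f_xx) dt + f_x dB_t. Compute partials of f(t, x) = exp(4*t + 3*x):
  f_t(t,x)  = 4*exp(4*t + 3*x)
  f_x(t,x)  = 3*exp(4*t + 3*x)
  f_xx(t,x) = 9*exp(4*t + 3*x)
Assemble drift = f_t + (1/2) f_xx = 17*exp(4*t + 3*x)/2 and diffusion = f_x = 3*exp(4*t + 3*x). Substituting x = B_t:
  d(exp(3*B_t + 4*t)) = (17*exp(3*B_t + 4*t)/2) dt + (3*exp(3*B_t + 4*t)) dB_t.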